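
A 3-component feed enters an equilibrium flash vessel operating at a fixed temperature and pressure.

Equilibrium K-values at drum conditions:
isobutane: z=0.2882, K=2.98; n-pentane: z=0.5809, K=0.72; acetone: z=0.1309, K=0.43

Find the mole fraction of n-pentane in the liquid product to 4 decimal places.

x_n-pentane = 0.6721

Let β = V/F and solve Σ zᵢ(Kᵢ−1)/(1+β(Kᵢ−1)) = 0.
Check two-phase: ΣzᵢKᵢ = 1.3334 > 1 and Σzᵢ/Kᵢ = 1.2079 > 1, so g(0) = 0.3334 > 0 and g(1) = -0.2079 < 0.
Iterate (Newton) starting at β = 0.5:
  β = 0.5000: g = -0.00673, g' = -0.4301 → β = 0.4843
  β = 0.4843: g = 0.00005, g' = -0.4365 → β = 0.4845
Converged at β = 0.4845.
Compositions from xᵢ = zᵢ/(1+β(Kᵢ−1)), yᵢ = Kᵢxᵢ:
  isobutane: x = 0.1471, y = 0.4384
  n-pentane: x = 0.6721, y = 0.4839
  acetone: x = 0.1808, y = 0.0778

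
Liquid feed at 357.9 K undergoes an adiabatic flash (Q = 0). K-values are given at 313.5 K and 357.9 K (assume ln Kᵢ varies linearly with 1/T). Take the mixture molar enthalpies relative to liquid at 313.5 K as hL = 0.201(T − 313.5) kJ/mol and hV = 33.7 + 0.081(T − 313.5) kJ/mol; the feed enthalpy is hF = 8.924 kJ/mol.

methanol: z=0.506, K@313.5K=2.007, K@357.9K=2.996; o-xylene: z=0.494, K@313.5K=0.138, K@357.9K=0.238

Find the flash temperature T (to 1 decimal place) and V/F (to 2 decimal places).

T = 324.8 K, V/F = 0.21

Adiabatic flash: solve Rachford–Rice at each trial T, then check hF = ψ·hV(T) + (1−ψ)·hL(T).
  T = 313.5 K: K = (2.007, 0.138), RR gives ψ = 0.096, H_out = 3.250 kJ/mol
  T = 357.9 K: K = (2.996, 0.238), RR gives ψ = 0.417, H_out = 20.743 kJ/mol
  T = 335.7 K: K = (2.485, 0.185), RR gives ψ = 0.288, H_out = 13.394 kJ/mol
  T = 324.6 K: K = (2.241, 0.160), RR gives ψ = 0.205, H_out = 8.857 kJ/mol
  T = 330.1 K: K = (2.361, 0.172), RR gives ψ = 0.248, H_out = 11.207 kJ/mol
  T = 327.4 K: K = (2.302, 0.166), RR gives ψ = 0.227, H_out = 10.081 kJ/mol
  T = 326.0 K: K = (2.272, 0.163), RR gives ψ = 0.216, H_out = 9.477 kJ/mol
Linear interpolation between T = 324.6 (H_out = 8.857) and T = 326.0 (H_out = 9.477) on hF = 8.924 gives T ≈ 324.8 K, at which ψ = 0.21.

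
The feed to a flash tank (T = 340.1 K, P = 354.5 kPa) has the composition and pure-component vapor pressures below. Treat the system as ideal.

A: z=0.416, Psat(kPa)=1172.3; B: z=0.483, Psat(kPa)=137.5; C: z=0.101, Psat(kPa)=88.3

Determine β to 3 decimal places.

Raoult's law: Kᵢ = Pᵢˢᵃᵗ/P = Pᵢˢᵃᵗ/354.5.
  K_A = 1172.3/354.5 = 3.30691, K_B = 137.5/354.5 = 0.38787, K_C = 88.3/354.5 = 0.24908
Let β = V/F and solve Σ zᵢ(Kᵢ−1)/(1+β(Kᵢ−1)) = 0.
g(0) = ΣzᵢKᵢ − 1 = 0.588 and g(1) = 1 − Σzᵢ/Kᵢ = -0.777, so a root lies in (0, 1).
Newton iteration, β⁰ = 0.62:
  β = 0.620: g = -0.2235, g' = -1.044 → β = 0.406
  β = 0.406: g = -0.0070, g' = -1.029 → β = 0.399
Converged at β = 0.399.

β = 0.399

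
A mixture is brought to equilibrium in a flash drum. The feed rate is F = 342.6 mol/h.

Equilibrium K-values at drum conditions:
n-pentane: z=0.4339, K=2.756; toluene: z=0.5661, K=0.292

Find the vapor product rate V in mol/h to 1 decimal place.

V = 99.5 mol/h

Newton iteration, β⁰ = 0.5:
  β = 0.5000: g = -0.21472, g' = -1.0593 → β = 0.2973
  β = 0.2973: g = -0.00707, g' = -1.0328 → β = 0.2905
Converged at β = 0.2905.
Then V = β·F = 0.2905·342.6 = 99.5 mol/h and L = F − V = 243.1 mol/h.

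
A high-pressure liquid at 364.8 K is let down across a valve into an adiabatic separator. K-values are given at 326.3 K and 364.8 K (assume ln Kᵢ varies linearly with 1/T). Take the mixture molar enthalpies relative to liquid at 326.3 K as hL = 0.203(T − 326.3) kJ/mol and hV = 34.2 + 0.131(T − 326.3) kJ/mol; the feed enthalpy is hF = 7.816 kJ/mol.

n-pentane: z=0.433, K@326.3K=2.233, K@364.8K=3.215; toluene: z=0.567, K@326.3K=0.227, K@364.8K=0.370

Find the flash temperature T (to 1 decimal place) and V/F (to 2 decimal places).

T = 334.4 K, V/F = 0.18

Adiabatic flash: solve Rachford–Rice at each trial T, then check hF = ψ·hV(T) + (1−ψ)·hL(T).
  T = 326.3 K: K = (2.233, 0.227), RR gives ψ = 0.100, H_out = 3.430 kJ/mol
  T = 364.8 K: K = (3.215, 0.370), RR gives ψ = 0.431, H_out = 21.371 kJ/mol
  T = 345.6 K: K = (2.708, 0.294), RR gives ψ = 0.281, H_out = 13.148 kJ/mol
  T = 336.0 K: K = (2.467, 0.259), RR gives ψ = 0.198, H_out = 8.610 kJ/mol
  T = 331.1 K: K = (2.348, 0.243), RR gives ψ = 0.151, H_out = 6.089 kJ/mol
  T = 333.6 K: K = (2.408, 0.251), RR gives ψ = 0.176, H_out = 7.397 kJ/mol
Linear interpolation between T = 333.6 (H_out = 7.397) and T = 336.0 (H_out = 8.610) on hF = 7.816 gives T ≈ 334.4 K, at which ψ = 0.18.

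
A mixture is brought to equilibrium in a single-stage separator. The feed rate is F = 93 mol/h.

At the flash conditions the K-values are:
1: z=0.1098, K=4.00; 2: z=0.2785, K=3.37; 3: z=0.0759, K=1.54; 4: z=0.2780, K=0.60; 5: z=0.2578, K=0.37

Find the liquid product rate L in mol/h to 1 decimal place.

Material balance + equilibrium reduce to Σ zᵢ(Kᵢ−1)/(1+β(Kᵢ−1)) = 0.
Feasibility: ΣzᵢKᵢ = 1.7568, Σzᵢ/Kᵢ = 1.3195 — both > 1, two phases present.
Newton–Raphson from β = 0.5:
  β = 0.5000: g = 0.09001, g' = -0.7871 → β = 0.6144
  β = 0.6144: g = 0.00298, g' = -0.7446 → β = 0.6184
Converged at β = 0.6184.
Then V = β·F = 0.6184·93 = 57.5 mol/h and L = F − V = 35.5 mol/h.

L = 35.5 mol/h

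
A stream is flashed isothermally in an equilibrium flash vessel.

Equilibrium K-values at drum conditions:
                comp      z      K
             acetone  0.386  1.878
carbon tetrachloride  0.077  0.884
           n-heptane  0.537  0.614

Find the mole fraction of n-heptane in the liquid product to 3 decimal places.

Newton iteration, β⁰ = 0.44:
  β = 0.440: g = -0.0146, g' = -0.272 → β = 0.386
  β = 0.386: g = 0.0001, g' = -0.278 → β = 0.387
Converged at β = 0.387.
Compositions from xᵢ = zᵢ/(1+β(Kᵢ−1)), yᵢ = Kᵢxᵢ:
  acetone: x = 0.288, y = 0.541
  carbon tetrachloride: x = 0.081, y = 0.071
  n-heptane: x = 0.631, y = 0.388

x_n-heptane = 0.631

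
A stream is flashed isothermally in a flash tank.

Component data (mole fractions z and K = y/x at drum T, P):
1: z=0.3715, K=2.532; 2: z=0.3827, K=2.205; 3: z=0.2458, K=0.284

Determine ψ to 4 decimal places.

Iterate (Newton) starting at ψ = 0.5:
  ψ = 0.5000: g = 0.33591, g' = -0.8017 → ψ = 0.9190
  ψ = 0.9190: g = -0.05943, g' = -1.3529 → ψ = 0.8751
  ψ = 0.8751: g = -0.00365, g' = -1.1944 → ψ = 0.8720
Converged at ψ = 0.8720.

ψ = 0.8720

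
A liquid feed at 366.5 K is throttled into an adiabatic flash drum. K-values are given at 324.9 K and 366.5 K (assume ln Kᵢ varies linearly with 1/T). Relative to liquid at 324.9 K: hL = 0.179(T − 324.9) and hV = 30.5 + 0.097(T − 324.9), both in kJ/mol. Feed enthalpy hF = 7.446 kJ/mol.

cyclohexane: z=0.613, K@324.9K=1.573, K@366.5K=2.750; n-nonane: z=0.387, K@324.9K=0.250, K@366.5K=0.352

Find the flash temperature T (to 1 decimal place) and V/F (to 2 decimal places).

Adiabatic flash: solve Rachford–Rice at each trial T, then check hF = ψ·hV(T) + (1−ψ)·hL(T).
  T = 324.9 K: K = (1.573, 0.250), RR gives ψ = 0.142, H_out = 4.329 kJ/mol
  T = 366.5 K: K = (2.750, 0.352), RR gives ψ = 0.725, H_out = 27.082 kJ/mol
  T = 345.7 K: K = (2.115, 0.300), RR gives ψ = 0.528, H_out = 18.935 kJ/mol
  T = 335.3 K: K = (1.832, 0.275), RR gives ψ = 0.380, H_out = 13.128 kJ/mol
  T = 330.1 K: K = (1.700, 0.262), RR gives ψ = 0.278, H_out = 9.285 kJ/mol
  T = 327.5 K: K = (1.636, 0.256), RR gives ψ = 0.215, H_out = 6.983 kJ/mol
  T = 328.8 K: K = (1.668, 0.259), RR gives ψ = 0.248, H_out = 8.172 kJ/mol
Linear interpolation between T = 327.5 (H_out = 6.983) and T = 328.8 (H_out = 8.172) on hF = 7.446 gives T ≈ 328.0 K, at which ψ = 0.23.

T = 328.0 K, V/F = 0.23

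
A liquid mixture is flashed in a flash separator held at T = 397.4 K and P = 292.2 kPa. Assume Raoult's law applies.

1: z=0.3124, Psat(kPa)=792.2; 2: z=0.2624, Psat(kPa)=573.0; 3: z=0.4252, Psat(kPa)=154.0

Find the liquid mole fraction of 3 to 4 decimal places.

x_3 = 0.7349

Raoult's law: Kᵢ = Pᵢˢᵃᵗ/P = Pᵢˢᵃᵗ/292.2.
  K_1 = 792.2/292.2 = 2.711157, K_2 = 573.0/292.2 = 1.960986, K_3 = 154.0/292.2 = 0.527036
Material balance + equilibrium reduce to Σ zᵢ(Kᵢ−1)/(1+ψ(Kᵢ−1)) = 0.
Check two-phase: ΣzᵢKᵢ = 1.5856 > 1 and Σzᵢ/Kᵢ = 1.0558 > 1, so g(0) = 0.5856 > 0 and g(1) = -0.0558 < 0.
Iterate (Newton) starting at ψ = 0.51:
  ψ = 0.5100: g = 0.18964, g' = -0.5352 → ψ = 0.8644
  ψ = 0.8644: g = 0.01321, g' = -0.4933 → ψ = 0.8911
  ψ = 0.8911: g = -0.00006, g' = -0.4980 → ψ = 0.8910
Converged at ψ = 0.8910.
Compositions from xᵢ = zᵢ/(1+ψ(Kᵢ−1)), yᵢ = Kᵢxᵢ:
  1: x = 0.1237, y = 0.3355
  2: x = 0.1414, y = 0.2772
  3: x = 0.7349, y = 0.3873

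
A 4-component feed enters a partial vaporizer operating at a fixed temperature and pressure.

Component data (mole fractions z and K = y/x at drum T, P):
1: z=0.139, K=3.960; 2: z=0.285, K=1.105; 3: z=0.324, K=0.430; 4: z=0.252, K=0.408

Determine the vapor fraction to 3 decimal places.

Let ψ = V/F and solve Σ zᵢ(Kᵢ−1)/(1+ψ(Kᵢ−1)) = 0.
g(0) = ΣzᵢKᵢ − 1 = 0.108 and g(1) = 1 − Σzᵢ/Kᵢ = -0.664, so a root lies in (0, 1).
Newton iteration, ψ⁰ = 0.31:
  ψ = 0.310: g = -0.1635, g' = -0.622 → ψ = 0.047
  ψ = 0.047: g = 0.0476, g' = -1.146 → ψ = 0.089
  ψ = 0.089: g = 0.0036, g' = -0.982 → ψ = 0.092
Converged at ψ = 0.092.

ψ = 0.092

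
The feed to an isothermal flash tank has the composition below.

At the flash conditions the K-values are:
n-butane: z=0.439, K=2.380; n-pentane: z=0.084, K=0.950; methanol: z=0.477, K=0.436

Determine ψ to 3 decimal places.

ψ = 0.465

Material balance + equilibrium reduce to Σ zᵢ(Kᵢ−1)/(1+ψ(Kᵢ−1)) = 0.
Check two-phase: ΣzᵢKᵢ = 1.333 > 1 and Σzᵢ/Kᵢ = 1.367 > 1, so g(0) = 0.333 > 0 and g(1) = -0.367 < 0.
Newton–Raphson from ψ = 0.5:
  ψ = 0.500: g = -0.0205, g' = -0.587 → ψ = 0.465
Converged at ψ = 0.465.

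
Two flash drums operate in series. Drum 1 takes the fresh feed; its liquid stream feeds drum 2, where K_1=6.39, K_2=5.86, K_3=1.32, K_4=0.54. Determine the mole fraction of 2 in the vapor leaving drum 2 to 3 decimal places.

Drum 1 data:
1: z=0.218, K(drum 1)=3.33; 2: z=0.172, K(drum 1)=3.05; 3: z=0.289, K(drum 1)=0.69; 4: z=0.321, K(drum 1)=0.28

y_2 (drum 2) = 0.123

Drum 1:
Let ψ₁ = V/F and solve Σ zᵢ(Kᵢ−1)/(1+ψ₁(Kᵢ−1)) = 0.
g(0) = ΣzᵢKᵢ − 1 = 0.540 and g(1) = 1 − Σzᵢ/Kᵢ = -0.687, so a root lies in (0, 1).
Newton–Raphson from ψ₁ = 0.44:
  ψ₁ = 0.440: g = -0.0058, g' = -0.882 → ψ₁ = 0.433
Converged at ψ₁ = 0.433.
Drum-1 compositions:
  1: x = 0.108, y = 0.361
  2: x = 0.091, y = 0.278
  3: x = 0.334, y = 0.230
  4: x = 0.467, y = 0.131
Drum-2 feed = drum-1 liquid: z₂ = (0.1085, 0.0911, 0.3339, 0.4666).
Drum 2:
Material balance + equilibrium reduce to Σ zᵢ(Kᵢ−1)/(1+ψ₂(Kᵢ−1)) = 0.
g(0) = ΣzᵢKᵢ − 1 = 0.919 and g(1) = 1 − Σzᵢ/Kᵢ = -0.150, so a root lies in (0, 1).
Newton iteration, ψ₂⁰ = 0.5:
  ψ₂ = 0.500: g = 0.1006, g' = -0.606 → ψ₂ = 0.666
  ψ₂ = 0.666: g = 0.0104, g' = -0.498 → ψ₂ = 0.687
Converged at ψ₂ = 0.687.
  1: x = 0.023, y = 0.147
  2: x = 0.021, y = 0.123
  3: x = 0.274, y = 0.361
  4: x = 0.682, y = 0.368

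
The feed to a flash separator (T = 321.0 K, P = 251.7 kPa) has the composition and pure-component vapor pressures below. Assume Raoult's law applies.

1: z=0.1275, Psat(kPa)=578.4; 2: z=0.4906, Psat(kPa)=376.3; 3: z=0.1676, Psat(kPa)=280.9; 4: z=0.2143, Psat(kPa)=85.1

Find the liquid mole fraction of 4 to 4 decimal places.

Raoult's law: Kᵢ = Pᵢˢᵃᵗ/P = Pᵢˢᵃᵗ/251.7.
  K_1 = 578.4/251.7 = 2.297974, K_2 = 376.3/251.7 = 1.495034, K_3 = 280.9/251.7 = 1.116011, K_4 = 85.1/251.7 = 0.338101
Rachford–Rice: g(β) = Σ zᵢ(Kᵢ−1)/(1+β(Kᵢ−1)) = 0.
Feasibility: ΣzᵢKᵢ = 1.2860, Σzᵢ/Kᵢ = 1.1676 — both > 1, two phases present.
Iterate (Newton) starting at β = 0.56:
  β = 0.5600: g = 0.07885, g' = -0.3848 → β = 0.7649
  β = 0.7649: g = -0.01026, g' = -0.5045 → β = 0.7446
  β = 0.7446: g = -0.00018, g' = -0.4867 → β = 0.7442
Converged at β = 0.7442.
Compositions from xᵢ = zᵢ/(1+β(Kᵢ−1)), yᵢ = Kᵢxᵢ:
  1: x = 0.0649, y = 0.1490
  2: x = 0.3585, y = 0.5360
  3: x = 0.1543, y = 0.1722
  4: x = 0.4224, y = 0.1428

x_4 = 0.4224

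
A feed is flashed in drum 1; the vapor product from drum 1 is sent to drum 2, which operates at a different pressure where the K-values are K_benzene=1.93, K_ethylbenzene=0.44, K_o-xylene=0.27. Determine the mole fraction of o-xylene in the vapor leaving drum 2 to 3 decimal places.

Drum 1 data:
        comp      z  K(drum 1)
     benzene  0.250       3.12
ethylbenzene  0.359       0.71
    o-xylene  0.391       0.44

y_o-xylene (drum 2) = 0.070

Drum 1:
Material balance + equilibrium reduce to Σ zᵢ(Kᵢ−1)/(1+ψ₁(Kᵢ−1)) = 0.
Feasibility: ΣzᵢKᵢ = 1.207, Σzᵢ/Kᵢ = 1.474 — both > 1, two phases present.
Newton iteration, ψ₁⁰ = 0.5:
  ψ₁ = 0.500: g = -0.1686, g' = -0.543 → ψ₁ = 0.189
  ψ₁ = 0.189: g = 0.0231, g' = -0.759 → ψ₁ = 0.220
  ψ₁ = 0.220: g = 0.0007, g' = -0.717 → ψ₁ = 0.221
Converged at ψ₁ = 0.221.
Drum-1 compositions:
  benzene: x = 0.170, y = 0.531
  ethylbenzene: x = 0.384, y = 0.272
  o-xylene: x = 0.446, y = 0.196
Drum-2 feed = drum-1 vapor: z₂ = (0.5314, 0.2723, 0.1963).
Drum 2:
Material balance + equilibrium reduce to Σ zᵢ(Kᵢ−1)/(1+ψ₂(Kᵢ−1)) = 0.
Check two-phase: ΣzᵢKᵢ = 1.198 > 1 and Σzᵢ/Kᵢ = 1.621 > 1, so g(0) = 0.198 > 0 and g(1) = -0.621 < 0.
Iterate (Newton) starting at ψ₂ = 0.62:
  ψ₂ = 0.620: g = -0.1819, g' = -0.734 → ψ₂ = 0.372
  ψ₂ = 0.372: g = -0.0223, g' = -0.587 → ψ₂ = 0.334
Converged at ψ₂ = 0.334.
  benzene: x = 0.405, y = 0.783
  ethylbenzene: x = 0.335, y = 0.147
  o-xylene: x = 0.260, y = 0.070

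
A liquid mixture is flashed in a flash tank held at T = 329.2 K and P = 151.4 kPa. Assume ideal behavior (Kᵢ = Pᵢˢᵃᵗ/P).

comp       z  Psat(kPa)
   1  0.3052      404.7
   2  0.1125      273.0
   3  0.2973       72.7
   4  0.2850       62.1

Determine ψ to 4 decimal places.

Raoult's law: Kᵢ = Pᵢˢᵃᵗ/P = Pᵢˢᵃᵗ/151.4.
  K_1 = 404.7/151.4 = 2.673052, K_2 = 273.0/151.4 = 1.803170, K_3 = 72.7/151.4 = 0.480185, K_4 = 62.1/151.4 = 0.410172
Rachford–Rice: g(ψ) = Σ zᵢ(Kᵢ−1)/(1+ψ(Kᵢ−1)) = 0.
g(0) = ΣzᵢKᵢ − 1 = 0.2783 and g(1) = 1 − Σzᵢ/Kᵢ = -0.4905, so a root lies in (0, 1).
Newton–Raphson from ψ = 0.57:
  ψ = 0.5700: g = -0.14950, g' = -0.6452 → ψ = 0.3383
  ψ = 0.3383: g = -0.00040, g' = -0.6663 → ψ = 0.3377
Converged at ψ = 0.3377.

ψ = 0.3377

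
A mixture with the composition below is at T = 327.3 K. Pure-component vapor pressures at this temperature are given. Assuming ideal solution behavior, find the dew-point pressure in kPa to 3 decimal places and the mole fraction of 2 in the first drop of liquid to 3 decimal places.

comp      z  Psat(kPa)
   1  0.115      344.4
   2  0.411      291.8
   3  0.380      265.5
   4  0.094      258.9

Pdew = 282.746 kPa, x_2 = 0.398

At the dew point ψ → 1, so Σzᵢ/Kᵢ = 1 with Kᵢ = Pᵢˢᵃᵗ/P ⇒ 1/P = Σzᵢ/Pᵢˢᵃᵗ.
1/P = 0.115/344.4 + 0.411/291.8 + 0.380/265.5 + 0.094/258.9 = 0.003537 ⇒ P = 282.746 kPa
xᵢ = zᵢP/Pᵢˢᵃᵗ ⇒ x_2 = 0.411·282.746/291.8 = 0.398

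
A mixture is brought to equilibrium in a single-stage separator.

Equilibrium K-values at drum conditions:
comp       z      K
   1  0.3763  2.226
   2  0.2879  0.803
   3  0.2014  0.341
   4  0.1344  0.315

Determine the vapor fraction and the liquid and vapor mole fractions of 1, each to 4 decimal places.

Material balance + equilibrium reduce to Σ zᵢ(Kᵢ−1)/(1+ψ(Kᵢ−1)) = 0.
g(0) = ΣzᵢKᵢ − 1 = 0.1798 and g(1) = 1 − Σzᵢ/Kᵢ = -0.5449, so a root lies in (0, 1).
Newton–Raphson from ψ = 0.48:
  ψ = 0.4800: g = -0.10350, g' = -0.5649 → ψ = 0.2968
  ψ = 0.2968: g = -0.00252, g' = -0.5512 → ψ = 0.2922
Converged at ψ = 0.2922.
Compositions from xᵢ = zᵢ/(1+ψ(Kᵢ−1)), yᵢ = Kᵢxᵢ:
  1: x = 0.2770, y = 0.6167
  2: x = 0.3055, y = 0.2453
  3: x = 0.2494, y = 0.0851
  4: x = 0.1680, y = 0.0529

ψ = 0.2922, x_1 = 0.2770, y_1 = 0.6167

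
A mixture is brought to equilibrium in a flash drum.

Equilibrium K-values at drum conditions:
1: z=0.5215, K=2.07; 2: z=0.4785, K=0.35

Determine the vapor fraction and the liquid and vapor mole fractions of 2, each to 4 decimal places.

Material balance + equilibrium reduce to Σ zᵢ(Kᵢ−1)/(1+ψ(Kᵢ−1)) = 0.
g(0) = ΣzᵢKᵢ − 1 = 0.2470 and g(1) = 1 − Σzᵢ/Kᵢ = -0.6191, so a root lies in (0, 1).
Binary case is linear: z₁(K₁−1)(1+ψ(K₂−1)) + z₂(K₂−1)(1+ψ(K₁−1)) = 0
⇒ ψ = [z₁(K₁−1)+z₂(K₂−1)] / [−(K₁−1)(K₂−1)] = 0.24698/0.69550 = 0.3551
Compositions from xᵢ = zᵢ/(1+ψ(Kᵢ−1)), yᵢ = Kᵢxᵢ:
  1: x = 0.3779, y = 0.7823
  2: x = 0.6221, y = 0.2177

ψ = 0.3551, x_2 = 0.6221, y_2 = 0.2177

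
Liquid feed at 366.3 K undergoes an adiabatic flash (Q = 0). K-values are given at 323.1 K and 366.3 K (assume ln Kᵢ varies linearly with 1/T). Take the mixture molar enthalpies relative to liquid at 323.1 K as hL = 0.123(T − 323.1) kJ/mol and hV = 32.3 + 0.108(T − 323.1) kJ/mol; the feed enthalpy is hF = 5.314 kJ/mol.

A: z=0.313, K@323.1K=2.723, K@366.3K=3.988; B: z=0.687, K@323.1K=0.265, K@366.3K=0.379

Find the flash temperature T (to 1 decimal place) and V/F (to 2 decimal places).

T = 336.0 K, V/F = 0.12

Adiabatic flash: solve Rachford–Rice at each trial T, then check hF = ψ·hV(T) + (1−ψ)·hL(T).
  T = 323.1 K: K = (2.723, 0.265), RR gives ψ = 0.027, H_out = 0.876 kJ/mol
  T = 366.3 K: K = (3.988, 0.379), RR gives ψ = 0.274, H_out = 13.990 kJ/mol
  T = 344.7 K: K = (3.335, 0.320), RR gives ψ = 0.166, H_out = 7.978 kJ/mol
  T = 333.9 K: K = (3.023, 0.292), RR gives ψ = 0.103, H_out = 4.631 kJ/mol
  T = 339.3 K: K = (3.178, 0.306), RR gives ψ = 0.136, H_out = 6.345 kJ/mol
  T = 336.6 K: K = (3.100, 0.299), RR gives ψ = 0.120, H_out = 5.499 kJ/mol
  T = 335.2 K: K = (3.060, 0.296), RR gives ψ = 0.111, H_out = 5.052 kJ/mol
Linear interpolation between T = 335.2 (H_out = 5.052) and T = 336.6 (H_out = 5.499) on hF = 5.314 gives T ≈ 336.0 K, at which ψ = 0.12.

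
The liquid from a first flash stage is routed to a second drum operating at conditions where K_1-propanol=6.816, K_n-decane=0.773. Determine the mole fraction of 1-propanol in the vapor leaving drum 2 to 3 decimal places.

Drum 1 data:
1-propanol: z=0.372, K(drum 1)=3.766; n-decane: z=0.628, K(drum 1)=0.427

Drum 1:
Material balance + equilibrium reduce to Σ zᵢ(Kᵢ−1)/(1+ψ₁(Kᵢ−1)) = 0.
Feasibility: ΣzᵢKᵢ = 1.669, Σzᵢ/Kᵢ = 1.570 — both > 1, two phases present.
Binary case is linear: z₁(K₁−1)(1+ψ₁(K₂−1)) + z₂(K₂−1)(1+ψ₁(K₁−1)) = 0
⇒ ψ₁ = [z₁(K₁−1)+z₂(K₂−1)] / [−(K₁−1)(K₂−1)] = 0.6691/1.5849 = 0.422
Drum-1 compositions:
  1-propanol: x = 0.172, y = 0.646
  n-decane: x = 0.828, y = 0.354
Drum-2 feed = drum-1 liquid: z₂ = (0.1716, 0.8284).
Drum 2:
Binary case is linear: z₁(K₁−1)(1+ψ₂(K₂−1)) + z₂(K₂−1)(1+ψ₂(K₁−1)) = 0
⇒ ψ₂ = [z₁(K₁−1)+z₂(K₂−1)] / [−(K₁−1)(K₂−1)] = 0.8100/1.3202 = 0.614
  1-propanol: x = 0.038, y = 0.256
  n-decane: x = 0.962, y = 0.744

y_1-propanol (drum 2) = 0.256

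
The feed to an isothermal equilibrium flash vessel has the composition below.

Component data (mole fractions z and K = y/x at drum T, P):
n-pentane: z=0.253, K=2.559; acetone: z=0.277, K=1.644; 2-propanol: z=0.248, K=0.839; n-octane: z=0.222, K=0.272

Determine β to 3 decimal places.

β = 0.602

Let β = V/F and solve Σ zᵢ(Kᵢ−1)/(1+β(Kᵢ−1)) = 0.
Check two-phase: ΣzᵢKᵢ = 1.371 > 1 and Σzᵢ/Kᵢ = 1.379 > 1, so g(0) = 0.371 > 0 and g(1) = -0.379 < 0.
Iterate (Newton) starting at β = 0.5:
  β = 0.500: g = 0.0591, g' = -0.558 → β = 0.606
  β = 0.606: g = -0.0022, g' = -0.607 → β = 0.602
Converged at β = 0.602.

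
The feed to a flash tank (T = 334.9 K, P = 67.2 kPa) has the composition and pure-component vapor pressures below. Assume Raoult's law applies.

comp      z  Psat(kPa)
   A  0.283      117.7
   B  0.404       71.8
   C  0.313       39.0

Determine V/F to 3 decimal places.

Raoult's law: Kᵢ = Pᵢˢᵃᵗ/P = Pᵢˢᵃᵗ/67.2.
  K_A = 117.7/67.2 = 1.75149, K_B = 71.8/67.2 = 1.06845, K_C = 39.0/67.2 = 0.58036
Iterate (Newton) starting at V/F = 0.32:
  V/F = 0.320: g = 0.0468, g' = -0.179 → V/F = 0.581
  V/F = 0.581: g = 0.0009, g' = -0.176 → V/F = 0.586
Converged at V/F = 0.586.

V/F = 0.586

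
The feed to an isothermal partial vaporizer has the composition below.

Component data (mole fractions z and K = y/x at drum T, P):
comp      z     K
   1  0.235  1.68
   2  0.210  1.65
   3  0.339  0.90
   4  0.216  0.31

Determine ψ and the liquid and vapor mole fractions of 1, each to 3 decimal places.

ψ = 0.377, x_1 = 0.187, y_1 = 0.314

Let ψ = V/F and solve Σ zᵢ(Kᵢ−1)/(1+ψ(Kᵢ−1)) = 0.
g(0) = ΣzᵢKᵢ − 1 = 0.113 and g(1) = 1 − Σzᵢ/Kᵢ = -0.341, so a root lies in (0, 1).
Newton–Raphson from ψ = 0.5:
  ψ = 0.500: g = -0.0410, g' = -0.355 → ψ = 0.384
  ψ = 0.384: g = -0.0022, g' = -0.319 → ψ = 0.378
  ψ = 0.378: g = -0.0000, g' = -0.318 → ψ = 0.377
Converged at ψ = 0.377.
Compositions from xᵢ = zᵢ/(1+ψ(Kᵢ−1)), yᵢ = Kᵢxᵢ:
  1: x = 0.187, y = 0.314
  2: x = 0.169, y = 0.278
  3: x = 0.352, y = 0.317
  4: x = 0.292, y = 0.091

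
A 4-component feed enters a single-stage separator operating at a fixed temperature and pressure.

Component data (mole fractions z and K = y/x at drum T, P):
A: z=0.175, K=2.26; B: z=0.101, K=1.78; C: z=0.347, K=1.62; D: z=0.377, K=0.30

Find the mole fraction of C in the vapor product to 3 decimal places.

y_C = 0.446

Rachford–Rice: g(ψ) = Σ zᵢ(Kᵢ−1)/(1+ψ(Kᵢ−1)) = 0.
Feasibility: ΣzᵢKᵢ = 1.251, Σzᵢ/Kᵢ = 1.605 — both > 1, two phases present.
Newton–Raphson from ψ = 0.5:
  ψ = 0.500: g = -0.0498, g' = -0.651 → ψ = 0.424
  ψ = 0.424: g = -0.0017, g' = -0.610 → ψ = 0.421
Converged at ψ = 0.421.
Compositions from xᵢ = zᵢ/(1+ψ(Kᵢ−1)), yᵢ = Kᵢxᵢ:
  A: x = 0.114, y = 0.258
  B: x = 0.076, y = 0.135
  C: x = 0.275, y = 0.446
  D: x = 0.534, y = 0.160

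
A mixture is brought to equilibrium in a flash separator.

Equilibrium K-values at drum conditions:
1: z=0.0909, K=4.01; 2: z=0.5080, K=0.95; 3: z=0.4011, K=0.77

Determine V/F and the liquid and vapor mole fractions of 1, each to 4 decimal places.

Rachford–Rice: g(V/F) = Σ zᵢ(Kᵢ−1)/(1+V/F(Kᵢ−1)) = 0.
g(0) = ΣzᵢKᵢ − 1 = 0.1560 and g(1) = 1 − Σzᵢ/Kᵢ = -0.0783, so a root lies in (0, 1).
Newton iteration, V/F⁰ = 0.5:
  V/F = 0.5000: g = -0.02107, g' = -0.1597 → V/F = 0.3681
  V/F = 0.3681: g = 0.00314, g' = -0.2120 → V/F = 0.3829
  V/F = 0.3829: g = 0.00006, g' = -0.2046 → V/F = 0.3832
Converged at V/F = 0.3832.
Compositions from xᵢ = zᵢ/(1+V/F(Kᵢ−1)), yᵢ = Kᵢxᵢ:
  1: x = 0.0422, y = 0.1693
  2: x = 0.5179, y = 0.4920
  3: x = 0.4399, y = 0.3387

V/F = 0.3832, x_1 = 0.0422, y_1 = 0.1693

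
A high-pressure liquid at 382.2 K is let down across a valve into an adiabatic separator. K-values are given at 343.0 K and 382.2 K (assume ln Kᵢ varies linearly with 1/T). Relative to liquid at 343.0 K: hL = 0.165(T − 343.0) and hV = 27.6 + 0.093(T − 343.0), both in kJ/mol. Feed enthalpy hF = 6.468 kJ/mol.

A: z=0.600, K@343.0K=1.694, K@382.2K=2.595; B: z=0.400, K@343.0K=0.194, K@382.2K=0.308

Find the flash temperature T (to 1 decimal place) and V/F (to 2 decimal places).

T = 345.8 K, V/F = 0.22

Adiabatic flash: solve Rachford–Rice at each trial T, then check hF = ψ·hV(T) + (1−ψ)·hL(T).
  T = 343.0 K: K = (1.694, 0.194), RR gives ψ = 0.168, H_out = 4.638 kJ/mol
  T = 382.2 K: K = (2.595, 0.308), RR gives ψ = 0.616, H_out = 21.738 kJ/mol
  T = 362.6 K: K = (2.121, 0.248), RR gives ψ = 0.441, H_out = 14.771 kJ/mol
  T = 352.8 K: K = (1.901, 0.220), RR gives ψ = 0.325, H_out = 10.367 kJ/mol
  T = 347.9 K: K = (1.796, 0.207), RR gives ψ = 0.254, H_out = 7.728 kJ/mol
  T = 345.4 K: K = (1.744, 0.200), RR gives ψ = 0.212, H_out = 6.218 kJ/mol
  T = 346.6 K: K = (1.769, 0.203), RR gives ψ = 0.233, H_out = 6.959 kJ/mol
Linear interpolation between T = 345.4 (H_out = 6.218) and T = 346.6 (H_out = 6.959) on hF = 6.468 gives T ≈ 345.8 K, at which ψ = 0.22.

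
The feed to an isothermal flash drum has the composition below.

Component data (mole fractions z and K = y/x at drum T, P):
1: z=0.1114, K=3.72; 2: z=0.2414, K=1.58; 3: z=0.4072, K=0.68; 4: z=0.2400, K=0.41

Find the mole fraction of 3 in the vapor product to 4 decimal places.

y_3 = 0.3000

Let β = V/F and solve Σ zᵢ(Kᵢ−1)/(1+β(Kᵢ−1)) = 0.
g(0) = ΣzᵢKᵢ − 1 = 0.1711 and g(1) = 1 − Σzᵢ/Kᵢ = -0.3669, so a root lies in (0, 1).
Newton–Raphson from β = 0.69:
  β = 0.6900: g = -0.20073, g' = -0.4473 → β = 0.2413
  β = 0.2413: g = -0.00054, g' = -0.5255 → β = 0.2402
Converged at β = 0.2403.
Compositions from xᵢ = zᵢ/(1+β(Kᵢ−1)), yᵢ = Kᵢxᵢ:
  1: x = 0.0674, y = 0.2506
  2: x = 0.2119, y = 0.3348
  3: x = 0.4411, y = 0.3000
  4: x = 0.2796, y = 0.1147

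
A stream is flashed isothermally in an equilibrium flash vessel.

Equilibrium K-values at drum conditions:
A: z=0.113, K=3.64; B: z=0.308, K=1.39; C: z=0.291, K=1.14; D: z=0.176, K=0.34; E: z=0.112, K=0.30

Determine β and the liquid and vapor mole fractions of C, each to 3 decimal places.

β = 0.444, x_C = 0.274, y_C = 0.312

Rachford–Rice: g(β) = Σ zᵢ(Kᵢ−1)/(1+β(Kᵢ−1)) = 0.
g(0) = ΣzᵢKᵢ − 1 = 0.265 and g(1) = 1 − Σzᵢ/Kᵢ = -0.399, so a root lies in (0, 1).
Iterate (Newton) starting at β = 0.5:
  β = 0.500: g = -0.0268, g' = -0.485 → β = 0.445
  β = 0.445: g = -0.0003, g' = -0.475 → β = 0.444
Converged at β = 0.444.
Compositions from xᵢ = zᵢ/(1+β(Kᵢ−1)), yᵢ = Kᵢxᵢ:
  A: x = 0.052, y = 0.189
  B: x = 0.263, y = 0.365
  C: x = 0.274, y = 0.312
  D: x = 0.249, y = 0.085
  E: x = 0.163, y = 0.049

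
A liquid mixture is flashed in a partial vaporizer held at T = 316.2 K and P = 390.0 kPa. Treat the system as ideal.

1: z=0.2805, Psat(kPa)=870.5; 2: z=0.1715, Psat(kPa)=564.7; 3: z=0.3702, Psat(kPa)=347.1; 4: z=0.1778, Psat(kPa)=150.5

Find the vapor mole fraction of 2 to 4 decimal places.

Raoult's law: Kᵢ = Pᵢˢᵃᵗ/P = Pᵢˢᵃᵗ/390.0.
  K_1 = 870.5/390.0 = 2.232051, K_2 = 564.7/390.0 = 1.447949, K_3 = 347.1/390.0 = 0.890000, K_4 = 150.5/390.0 = 0.385897
Let ψ = V/F and solve Σ zᵢ(Kᵢ−1)/(1+ψ(Kᵢ−1)) = 0.
g(0) = ΣzᵢKᵢ − 1 = 0.2725 and g(1) = 1 − Σzᵢ/Kᵢ = -0.1208, so a root lies in (0, 1).
Newton–Raphson from ψ = 0.5:
  ψ = 0.5000: g = 0.07596, g' = -0.3307 → ψ = 0.7297
  ψ = 0.7297: g = -0.00224, g' = -0.3631 → ψ = 0.7235
Converged at ψ = 0.7235.
Compositions from xᵢ = zᵢ/(1+ψ(Kᵢ−1)), yᵢ = Kᵢxᵢ:
  1: x = 0.1483, y = 0.3310
  2: x = 0.1295, y = 0.1875
  3: x = 0.4022, y = 0.3580
  4: x = 0.3200, y = 0.1235

y_2 = 0.1875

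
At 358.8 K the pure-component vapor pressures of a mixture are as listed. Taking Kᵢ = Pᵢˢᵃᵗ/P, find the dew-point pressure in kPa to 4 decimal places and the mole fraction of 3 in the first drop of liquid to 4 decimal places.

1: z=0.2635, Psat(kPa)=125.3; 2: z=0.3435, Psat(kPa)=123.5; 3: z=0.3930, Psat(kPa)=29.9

At the dew point ψ → 1, so Σzᵢ/Kᵢ = 1 with Kᵢ = Pᵢˢᵃᵗ/P ⇒ 1/P = Σzᵢ/Pᵢˢᵃᵗ.
1/P = 0.2635/125.3 + 0.3435/123.5 + 0.3930/29.9 = 0.0180281 ⇒ P = 55.4688 kPa
xᵢ = zᵢP/Pᵢˢᵃᵗ ⇒ x_3 = 0.3930·55.4688/29.9 = 0.7291

Pdew = 55.4688 kPa, x_3 = 0.7291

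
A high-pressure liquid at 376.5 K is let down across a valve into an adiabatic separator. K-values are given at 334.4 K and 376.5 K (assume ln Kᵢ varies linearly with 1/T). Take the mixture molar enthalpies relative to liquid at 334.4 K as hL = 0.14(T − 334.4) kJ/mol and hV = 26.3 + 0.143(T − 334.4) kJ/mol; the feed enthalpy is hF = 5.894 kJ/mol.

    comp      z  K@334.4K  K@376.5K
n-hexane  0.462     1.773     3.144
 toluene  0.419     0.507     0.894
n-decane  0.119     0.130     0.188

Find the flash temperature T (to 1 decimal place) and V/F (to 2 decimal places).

Adiabatic flash: solve Rachford–Rice at each trial T, then check hF = ψ·hV(T) + (1−ψ)·hL(T).
  T = 334.4 K: K = (1.773, 0.507, 0.130), RR gives ψ = 0.102, H_out = 2.677 kJ/mol
  T = 376.5 K: K = (3.144, 0.894, 0.188), RR gives ψ = 0.841, H_out = 28.116 kJ/mol
  T = 355.4 K: K = (2.400, 0.684, 0.158), RR gives ψ = 0.579, H_out = 18.194 kJ/mol
  T = 344.9 K: K = (2.072, 0.592, 0.144), RR gives ψ = 0.377, H_out = 11.401 kJ/mol
  T = 339.6 K: K = (1.918, 0.548, 0.137), RR gives ψ = 0.251, H_out = 7.323 kJ/mol
  T = 337.0 K: K = (1.844, 0.527, 0.133), RR gives ψ = 0.180, H_out = 5.097 kJ/mol
  T = 338.3 K: K = (1.881, 0.538, 0.135), RR gives ψ = 0.216, H_out = 6.232 kJ/mol
Linear interpolation between T = 337.0 (H_out = 5.097) and T = 338.3 (H_out = 6.232) on hF = 5.894 gives T ≈ 337.9 K, at which ψ = 0.21.

T = 337.9 K, V/F = 0.21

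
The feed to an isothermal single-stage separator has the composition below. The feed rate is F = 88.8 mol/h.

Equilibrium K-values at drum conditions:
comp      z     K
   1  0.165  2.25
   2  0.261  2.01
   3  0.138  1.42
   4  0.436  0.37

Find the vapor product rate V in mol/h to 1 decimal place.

V = 36.7 mol/h

Let ψ = V/F and solve Σ zᵢ(Kᵢ−1)/(1+ψ(Kᵢ−1)) = 0.
Feasibility: ΣzᵢKᵢ = 1.253, Σzᵢ/Kᵢ = 1.479 — both > 1, two phases present.
Newton iteration, ψ⁰ = 0.49:
  ψ = 0.490: g = -0.0450, g' = -0.597 → ψ = 0.415
  ψ = 0.415: g = -0.0008, g' = -0.579 → ψ = 0.413
Converged at ψ = 0.413.
Then V = ψ·F = 0.4133·88.8 = 36.7 mol/h and L = F − V = 52.1 mol/h.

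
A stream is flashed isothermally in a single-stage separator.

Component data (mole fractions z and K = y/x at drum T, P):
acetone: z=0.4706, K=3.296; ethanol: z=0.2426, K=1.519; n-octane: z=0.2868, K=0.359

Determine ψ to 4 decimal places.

ψ = 0.9039

Newton iteration, ψ⁰ = 0.5:
  ψ = 0.5000: g = 0.33244, g' = -0.8341 → ψ = 0.8986
  ψ = 0.8986: g = 0.00505, g' = -0.9502 → ψ = 0.9039
Converged at ψ = 0.9039.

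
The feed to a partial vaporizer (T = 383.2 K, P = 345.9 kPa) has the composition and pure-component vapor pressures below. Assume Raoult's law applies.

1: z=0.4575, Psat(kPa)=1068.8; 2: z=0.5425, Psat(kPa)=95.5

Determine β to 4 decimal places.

β = 0.3724

Raoult's law: Kᵢ = Pᵢˢᵃᵗ/P = Pᵢˢᵃᵗ/345.9.
  K_1 = 1068.8/345.9 = 3.089910, K_2 = 95.5/345.9 = 0.276091
Rachford–Rice: g(β) = Σ zᵢ(Kᵢ−1)/(1+β(Kᵢ−1)) = 0.
Feasibility: ΣzᵢKᵢ = 1.5634, Σzᵢ/Kᵢ = 2.1130 — both > 1, two phases present.
Binary case is linear: z₁(K₁−1)(1+β(K₂−1)) + z₂(K₂−1)(1+β(K₁−1)) = 0
⇒ β = [z₁(K₁−1)+z₂(K₂−1)] / [−(K₁−1)(K₂−1)] = 0.56341/1.51290 = 0.3724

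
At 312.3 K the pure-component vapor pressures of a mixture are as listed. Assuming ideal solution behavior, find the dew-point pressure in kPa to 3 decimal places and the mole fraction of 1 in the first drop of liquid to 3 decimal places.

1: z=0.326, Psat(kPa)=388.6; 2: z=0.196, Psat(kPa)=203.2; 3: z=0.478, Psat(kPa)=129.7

At the dew point ψ → 1, so Σzᵢ/Kᵢ = 1 with Kᵢ = Pᵢˢᵃᵗ/P ⇒ 1/P = Σzᵢ/Pᵢˢᵃᵗ.
1/P = 0.326/388.6 + 0.196/203.2 + 0.478/129.7 = 0.005489 ⇒ P = 182.186 kPa
xᵢ = zᵢP/Pᵢˢᵃᵗ ⇒ x_1 = 0.326·182.186/388.6 = 0.153

Pdew = 182.186 kPa, x_1 = 0.153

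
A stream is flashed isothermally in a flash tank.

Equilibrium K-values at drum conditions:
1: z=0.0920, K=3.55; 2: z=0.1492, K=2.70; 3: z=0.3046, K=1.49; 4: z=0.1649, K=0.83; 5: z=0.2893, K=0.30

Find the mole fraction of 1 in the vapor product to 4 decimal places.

Let ψ = V/F and solve Σ zᵢ(Kᵢ−1)/(1+ψ(Kᵢ−1)) = 0.
Feasibility: ΣzᵢKᵢ = 1.4070, Σzᵢ/Kᵢ = 1.4486 — both > 1, two phases present.
Newton–Raphson from ψ = 0.5:
  ψ = 0.5000: g = 0.01792, g' = -0.6300 → ψ = 0.5284
  ψ = 0.5284: g = -0.00009, g' = -0.6372 → ψ = 0.5283
Converged at ψ = 0.5283.
Compositions from xᵢ = zᵢ/(1+ψ(Kᵢ−1)), yᵢ = Kᵢxᵢ:
  1: x = 0.0392, y = 0.1391
  2: x = 0.0786, y = 0.2122
  3: x = 0.2420, y = 0.3605
  4: x = 0.1812, y = 0.1504
  5: x = 0.4591, y = 0.1377

y_1 = 0.1391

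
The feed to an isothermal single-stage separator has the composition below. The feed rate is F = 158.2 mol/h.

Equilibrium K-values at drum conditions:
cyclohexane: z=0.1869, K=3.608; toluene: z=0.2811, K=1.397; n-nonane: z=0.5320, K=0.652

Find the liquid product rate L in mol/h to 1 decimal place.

Material balance + equilibrium reduce to Σ zᵢ(Kᵢ−1)/(1+V/F(Kᵢ−1)) = 0.
Feasibility: ΣzᵢKᵢ = 1.4139, Σzᵢ/Kᵢ = 1.0690 — both > 1, two phases present.
Newton–Raphson from V/F = 0.5:
  V/F = 0.5000: g = 0.08054, g' = -0.3647 → V/F = 0.7208
  V/F = 0.7208: g = 0.00890, g' = -0.2949 → V/F = 0.7510
  V/F = 0.7510: g = 0.00008, g' = -0.2896 → V/F = 0.7513
Converged at V/F = 0.7513.
Then V = V/F·F = 0.7513·158.2 = 118.9 mol/h and L = F − V = 39.3 mol/h.

L = 39.3 mol/h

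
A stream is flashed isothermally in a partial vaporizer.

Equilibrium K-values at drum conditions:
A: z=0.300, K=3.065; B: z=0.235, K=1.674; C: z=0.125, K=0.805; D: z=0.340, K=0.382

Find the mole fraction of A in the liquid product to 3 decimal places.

Newton iteration, V/F⁰ = 0.54:
  V/F = 0.540: g = 0.0664, g' = -0.642 → V/F = 0.643
Converged at V/F = 0.643.
Compositions from xᵢ = zᵢ/(1+V/F(Kᵢ−1)), yᵢ = Kᵢxᵢ:
  A: x = 0.129, y = 0.395
  B: x = 0.164, y = 0.274
  C: x = 0.143, y = 0.115
  D: x = 0.564, y = 0.216

x_A = 0.129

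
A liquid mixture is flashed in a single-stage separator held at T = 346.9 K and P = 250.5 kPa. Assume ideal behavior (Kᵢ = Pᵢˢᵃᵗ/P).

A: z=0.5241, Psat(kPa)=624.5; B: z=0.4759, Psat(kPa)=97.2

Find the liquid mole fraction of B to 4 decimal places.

x_B = 0.7093

Raoult's law: Kᵢ = Pᵢˢᵃᵗ/P = Pᵢˢᵃᵗ/250.5.
  K_A = 624.5/250.5 = 2.493014, K_B = 97.2/250.5 = 0.388024
Binary case is linear: z₁(K₁−1)(1+β(K₂−1)) + z₂(K₂−1)(1+β(K₁−1)) = 0
⇒ β = [z₁(K₁−1)+z₂(K₂−1)] / [−(K₁−1)(K₂−1)] = 0.49125/0.91369 = 0.5377
Compositions from xᵢ = zᵢ/(1+β(Kᵢ−1)), yᵢ = Kᵢxᵢ:
  A: x = 0.2907, y = 0.7248
  B: x = 0.7093, y = 0.2752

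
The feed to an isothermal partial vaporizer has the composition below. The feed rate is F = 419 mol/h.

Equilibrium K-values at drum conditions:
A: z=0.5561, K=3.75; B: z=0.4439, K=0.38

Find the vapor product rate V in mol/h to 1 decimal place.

V = 308.2 mol/h

Rachford–Rice: g(V/F) = Σ zᵢ(Kᵢ−1)/(1+V/F(Kᵢ−1)) = 0.
Feasibility: ΣzᵢKᵢ = 2.2541, Σzᵢ/Kᵢ = 1.3165 — both > 1, two phases present.
Binary case is linear: z₁(K₁−1)(1+V/F(K₂−1)) + z₂(K₂−1)(1+V/F(K₁−1)) = 0
⇒ V/F = [z₁(K₁−1)+z₂(K₂−1)] / [−(K₁−1)(K₂−1)] = 1.25406/1.70500 = 0.7355
Then V = V/F·F = 0.7355·419 = 308.2 mol/h and L = F − V = 110.8 mol/h.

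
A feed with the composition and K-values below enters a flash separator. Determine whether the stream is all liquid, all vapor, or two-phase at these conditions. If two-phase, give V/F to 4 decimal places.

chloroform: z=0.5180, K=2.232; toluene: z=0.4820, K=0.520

two-phase, V/F = 0.6879

ΣzᵢKᵢ = 1.4068; Σzᵢ/Kᵢ = 1.1590.
Both exceed 1, so a two-phase solution exists.
Rachford–Rice: g(ψ) = Σ zᵢ(Kᵢ−1)/(1+ψ(Kᵢ−1)) = 0.
Binary case is linear: z₁(K₁−1)(1+ψ(K₂−1)) + z₂(K₂−1)(1+ψ(K₁−1)) = 0
⇒ ψ = [z₁(K₁−1)+z₂(K₂−1)] / [−(K₁−1)(K₂−1)] = 0.40682/0.59136 = 0.6879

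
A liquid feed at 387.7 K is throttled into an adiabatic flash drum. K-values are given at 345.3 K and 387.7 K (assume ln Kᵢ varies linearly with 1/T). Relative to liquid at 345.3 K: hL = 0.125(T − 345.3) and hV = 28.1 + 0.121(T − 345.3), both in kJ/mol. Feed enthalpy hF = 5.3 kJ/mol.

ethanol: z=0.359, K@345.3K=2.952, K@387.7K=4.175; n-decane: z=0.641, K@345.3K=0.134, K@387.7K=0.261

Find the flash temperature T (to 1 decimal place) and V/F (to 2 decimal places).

T = 355.9 K, V/F = 0.14

Adiabatic flash: solve Rachford–Rice at each trial T, then check hF = ψ·hV(T) + (1−ψ)·hL(T).
  T = 345.3 K: K = (2.952, 0.134), RR gives ψ = 0.086, H_out = 2.421 kJ/mol
  T = 387.7 K: K = (4.175, 0.261), RR gives ψ = 0.284, H_out = 13.229 kJ/mol
  T = 366.5 K: K = (3.546, 0.191), RR gives ψ = 0.192, H_out = 8.023 kJ/mol
  T = 355.9 K: K = (3.244, 0.161), RR gives ψ = 0.142, H_out = 5.312 kJ/mol
  T = 350.6 K: K = (3.097, 0.147), RR gives ψ = 0.115, H_out = 3.896 kJ/mol
  T = 353.2 K: K = (3.169, 0.154), RR gives ψ = 0.129, H_out = 4.597 kJ/mol
  T = 354.5 K: K = (3.205, 0.157), RR gives ψ = 0.135, H_out = 4.943 kJ/mol
Linear interpolation between T = 354.5 (H_out = 4.943) and T = 355.9 (H_out = 5.312) on hF = 5.3 gives T ≈ 355.9 K, at which ψ = 0.14.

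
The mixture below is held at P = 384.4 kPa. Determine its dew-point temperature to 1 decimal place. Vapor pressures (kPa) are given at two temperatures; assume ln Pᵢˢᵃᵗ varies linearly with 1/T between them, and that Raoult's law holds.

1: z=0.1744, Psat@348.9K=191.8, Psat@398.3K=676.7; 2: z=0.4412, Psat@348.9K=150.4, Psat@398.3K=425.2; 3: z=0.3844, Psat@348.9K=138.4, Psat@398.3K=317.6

Dew-point temperature: Σzᵢ·P/Pᵢˢᵃᵗ(T) = 1. Interpolate ln Pᵢˢᵃᵗ = aᵢ + bᵢ/T.
  T = 348.9 K: ΣzᵢP/Pᵢˢᵃᵗ = 2.5448
  T = 398.3 K: ΣzᵢP/Pᵢˢᵃᵗ = 0.9632
  T = 373.6 K: ΣzᵢP/Pᵢˢᵃᵗ = 1.5122
  T = 386.0 K: ΣzᵢP/Pᵢˢᵃᵗ = 1.1964
  T = 392.1 K: ΣzᵢP/Pᵢˢᵃᵗ = 1.0725
  T = 395.2 K: ΣzᵢP/Pᵢˢᵃᵗ = 1.0159
  T = 396.8 K: ΣzᵢP/Pᵢˢᵃᵗ = 0.9882
Interpolating between 395.2 K and 396.8 K gives T ≈ 396.1 K.

T = 396.1 K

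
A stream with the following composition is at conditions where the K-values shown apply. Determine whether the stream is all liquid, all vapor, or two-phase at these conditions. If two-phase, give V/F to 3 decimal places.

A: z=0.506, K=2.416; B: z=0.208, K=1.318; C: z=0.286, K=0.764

ΣzᵢKᵢ = 1.715; Σzᵢ/Kᵢ = 0.742.
Since Σzᵢ/Kᵢ < 1 the mixture is above its dew point — single vapor phase.

all vapor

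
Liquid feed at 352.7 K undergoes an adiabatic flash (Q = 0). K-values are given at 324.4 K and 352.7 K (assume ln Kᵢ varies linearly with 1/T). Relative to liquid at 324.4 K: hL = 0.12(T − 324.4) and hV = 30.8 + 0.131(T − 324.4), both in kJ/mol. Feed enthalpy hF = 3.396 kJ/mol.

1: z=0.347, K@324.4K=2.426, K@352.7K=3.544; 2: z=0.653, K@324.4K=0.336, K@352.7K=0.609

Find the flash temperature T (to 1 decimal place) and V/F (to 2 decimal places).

T = 326.6 K, V/F = 0.10

Adiabatic flash: solve Rachford–Rice at each trial T, then check hF = ψ·hV(T) + (1−ψ)·hL(T).
  T = 324.4 K: K = (2.426, 0.336), RR gives ψ = 0.065, H_out = 1.992 kJ/mol
  T = 352.7 K: K = (3.544, 0.609), RR gives ψ = 0.631, H_out = 23.021 kJ/mol
  T = 338.5 K: K = (2.954, 0.458), RR gives ψ = 0.305, H_out = 11.146 kJ/mol
  T = 331.4 K: K = (2.681, 0.393), RR gives ψ = 0.183, H_out = 6.492 kJ/mol
  T = 327.9 K: K = (2.551, 0.364), RR gives ψ = 0.124, H_out = 4.257 kJ/mol
  T = 326.1 K: K = (2.486, 0.349), RR gives ψ = 0.094, H_out = 3.099 kJ/mol
Linear interpolation between T = 326.1 (H_out = 3.099) and T = 327.9 (H_out = 4.257) on hF = 3.396 gives T ≈ 326.6 K, at which ψ = 0.10.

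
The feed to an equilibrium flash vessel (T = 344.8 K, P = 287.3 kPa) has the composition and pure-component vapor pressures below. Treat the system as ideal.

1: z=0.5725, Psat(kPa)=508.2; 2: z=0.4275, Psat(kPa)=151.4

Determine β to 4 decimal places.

Raoult's law: Kᵢ = Pᵢˢᵃᵗ/P = Pᵢˢᵃᵗ/287.3.
  K_1 = 508.2/287.3 = 1.768883, K_2 = 151.4/287.3 = 0.526975
Let β = V/F and solve Σ zᵢ(Kᵢ−1)/(1+β(Kᵢ−1)) = 0.
g(0) = ΣzᵢKᵢ − 1 = 0.2380 and g(1) = 1 − Σzᵢ/Kᵢ = -0.1349, so a root lies in (0, 1).
Newton–Raphson from β = 0.5:
  β = 0.5000: g = 0.05309, g' = -0.3407 → β = 0.6558
  β = 0.6558: g = -0.00054, g' = -0.3506 → β = 0.6543
Converged at β = 0.6543.

β = 0.6543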